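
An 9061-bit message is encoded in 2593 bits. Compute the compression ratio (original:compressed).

Compression ratio = Original / Compressed
= 9061 / 2593 = 3.49:1


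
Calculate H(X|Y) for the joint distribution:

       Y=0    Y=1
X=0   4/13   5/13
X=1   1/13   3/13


H(X|Y) = Σ_y p(y) H(X|Y=y)
  p(Y=0) = 5/13, H(X|Y=0) = 0.7219
  p(Y=1) = 8/13, H(X|Y=1) = 0.9544
H(X|Y) = 0.3846×0.7219 + 0.6154×0.9544 = 0.8650 bits


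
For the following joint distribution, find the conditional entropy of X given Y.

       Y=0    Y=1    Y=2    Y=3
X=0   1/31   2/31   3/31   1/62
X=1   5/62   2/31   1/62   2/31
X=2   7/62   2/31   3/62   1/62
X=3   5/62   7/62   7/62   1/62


H(X|Y) = Σ_y p(y) H(X|Y=y)
  p(Y=0) = 19/62, H(X|Y=0) = 1.8863
  p(Y=1) = 19/62, H(X|Y=1) = 1.9505
  p(Y=2) = 17/62, H(X|Y=2) = 1.7395
  p(Y=3) = 7/62, H(X|Y=3) = 1.6645
H(X|Y) = 0.3065×1.8863 + 0.3065×1.9505 + 0.2742×1.7395 + 0.1129×1.6645 = 1.8407 bits


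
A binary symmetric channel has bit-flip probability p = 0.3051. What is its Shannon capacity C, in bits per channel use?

For BSC with error probability p:
C = 1 - H(p) where H(p) is binary entropy
H(0.3051) = -0.3051 × log₂(0.3051) - 0.6949 × log₂(0.6949)
H(p) = 0.8874
C = 1 - 0.8874 = 0.1126 bits/use


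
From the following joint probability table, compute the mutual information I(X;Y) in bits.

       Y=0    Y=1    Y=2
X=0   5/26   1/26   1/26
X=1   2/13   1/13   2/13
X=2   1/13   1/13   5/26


H(X) = 1.5697, H(Y) = 1.5126, H(X,Y) = 2.9612
I(X;Y) = H(X) + H(Y) - H(X,Y) = 0.1211 bits


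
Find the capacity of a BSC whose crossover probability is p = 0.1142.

For BSC with error probability p:
C = 1 - H(p) where H(p) is binary entropy
H(0.1142) = -0.1142 × log₂(0.1142) - 0.8858 × log₂(0.8858)
H(p) = 0.5125
C = 1 - 0.5125 = 0.4875 bits/use


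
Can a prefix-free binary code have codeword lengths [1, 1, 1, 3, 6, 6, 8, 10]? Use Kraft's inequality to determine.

Kraft inequality: Σ 2^(-l_i) ≤ 1 for prefix-free code
Calculating: 2^(-1) + 2^(-1) + 2^(-1) + 2^(-3) + 2^(-6) + 2^(-6) + 2^(-8) + 2^(-10)
= 0.5 + 0.5 + 0.5 + 0.125 + 0.015625 + 0.015625 + 0.00390625 + 0.0009765625
= 1.6611
Since 1.6611 > 1, prefix-free code does not exist


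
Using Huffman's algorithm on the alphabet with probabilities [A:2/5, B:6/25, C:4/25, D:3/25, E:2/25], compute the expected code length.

Huffman tree construction:
Combine smallest probabilities repeatedly
Resulting codes:
  A: 0 (length 1)
  B: 10 (length 2)
  C: 110 (length 3)
  D: 1111 (length 4)
  E: 1110 (length 4)
Average length = Σ p(s) × length(s) = 2.1600 bits


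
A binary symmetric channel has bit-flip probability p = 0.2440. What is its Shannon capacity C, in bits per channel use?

For BSC with error probability p:
C = 1 - H(p) where H(p) is binary entropy
H(0.2440) = -0.2440 × log₂(0.2440) - 0.7560 × log₂(0.7560)
H(p) = 0.8016
C = 1 - 0.8016 = 0.1984 bits/use


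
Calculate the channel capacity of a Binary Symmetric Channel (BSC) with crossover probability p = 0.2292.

For BSC with error probability p:
C = 1 - H(p) where H(p) is binary entropy
H(0.2292) = -0.2292 × log₂(0.2292) - 0.7708 × log₂(0.7708)
H(p) = 0.7766
C = 1 - 0.7766 = 0.2234 bits/use


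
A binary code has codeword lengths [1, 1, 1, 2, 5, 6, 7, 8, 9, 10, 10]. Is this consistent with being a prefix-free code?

Kraft inequality: Σ 2^(-l_i) ≤ 1 for prefix-free code
Calculating: 2^(-1) + 2^(-1) + 2^(-1) + 2^(-2) + 2^(-5) + 2^(-6) + 2^(-7) + 2^(-8) + 2^(-9) + 2^(-10) + 2^(-10)
= 0.5 + 0.5 + 0.5 + 0.25 + 0.03125 + 0.015625 + 0.0078125 + 0.00390625 + 0.001953125 + 0.0009765625 + 0.0009765625
= 1.8125
Since 1.8125 > 1, prefix-free code does not exist


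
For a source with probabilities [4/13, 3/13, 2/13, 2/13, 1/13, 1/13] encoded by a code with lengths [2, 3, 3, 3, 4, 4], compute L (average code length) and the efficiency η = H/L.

Average length L = Σ p_i × l_i = 2.8462 bits
Entropy H = 2.4116 bits
Efficiency η = H/L × 100% = 84.73%


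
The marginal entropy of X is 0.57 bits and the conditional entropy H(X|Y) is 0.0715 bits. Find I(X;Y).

I(X;Y) = H(X) - H(X|Y)
I(X;Y) = 0.57 - 0.0715 = 0.4985 bits


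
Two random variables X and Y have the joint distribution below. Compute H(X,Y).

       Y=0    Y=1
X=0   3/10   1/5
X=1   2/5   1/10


H(X,Y) = -Σ p(x,y) log₂ p(x,y)
  p(0,0)=3/10: -0.3000 × log₂(0.3000) = 0.5211
  p(0,1)=1/5: -0.2000 × log₂(0.2000) = 0.4644
  p(1,0)=2/5: -0.4000 × log₂(0.4000) = 0.5288
  p(1,1)=1/10: -0.1000 × log₂(0.1000) = 0.3322
H(X,Y) = 1.8464 bits


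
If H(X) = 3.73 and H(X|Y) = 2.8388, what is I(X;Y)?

I(X;Y) = H(X) - H(X|Y)
I(X;Y) = 3.73 - 2.8388 = 0.8912 bits


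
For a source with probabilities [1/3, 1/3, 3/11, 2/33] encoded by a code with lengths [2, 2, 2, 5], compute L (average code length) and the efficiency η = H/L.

Average length L = Σ p_i × l_i = 2.1818 bits
Entropy H = 1.8130 bits
Efficiency η = H/L × 100% = 83.09%


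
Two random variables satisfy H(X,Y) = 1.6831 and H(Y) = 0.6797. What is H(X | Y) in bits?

Chain rule: H(X,Y) = H(X|Y) + H(Y)
H(X|Y) = H(X,Y) - H(Y) = 1.6831 - 0.6797 = 1.0034 bits


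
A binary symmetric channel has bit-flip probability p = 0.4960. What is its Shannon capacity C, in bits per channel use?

For BSC with error probability p:
C = 1 - H(p) where H(p) is binary entropy
H(0.4960) = -0.4960 × log₂(0.4960) - 0.5040 × log₂(0.5040)
H(p) = 1.0000
C = 1 - 1.0000 = 0.0000 bits/use


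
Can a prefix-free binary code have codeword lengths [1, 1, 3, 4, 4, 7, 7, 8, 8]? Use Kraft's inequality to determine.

Kraft inequality: Σ 2^(-l_i) ≤ 1 for prefix-free code
Calculating: 2^(-1) + 2^(-1) + 2^(-3) + 2^(-4) + 2^(-4) + 2^(-7) + 2^(-7) + 2^(-8) + 2^(-8)
= 0.5 + 0.5 + 0.125 + 0.0625 + 0.0625 + 0.0078125 + 0.0078125 + 0.00390625 + 0.00390625
= 1.2734
Since 1.2734 > 1, prefix-free code does not exist


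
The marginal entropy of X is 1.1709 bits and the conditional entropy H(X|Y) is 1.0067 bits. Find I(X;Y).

I(X;Y) = H(X) - H(X|Y)
I(X;Y) = 1.1709 - 1.0067 = 0.1642 bits


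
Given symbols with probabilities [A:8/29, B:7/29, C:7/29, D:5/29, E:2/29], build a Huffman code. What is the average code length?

Huffman tree construction:
Combine smallest probabilities repeatedly
Resulting codes:
  A: 11 (length 2)
  B: 00 (length 2)
  C: 01 (length 2)
  D: 101 (length 3)
  E: 100 (length 3)
Average length = Σ p(s) × length(s) = 2.2414 bits


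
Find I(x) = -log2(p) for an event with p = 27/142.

Information content I(x) = -log₂(p(x))
I = -log₂(27/142) = -log₂(0.1901)
I = 2.3949 bits


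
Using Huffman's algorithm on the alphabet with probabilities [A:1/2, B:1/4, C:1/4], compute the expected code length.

Huffman tree construction:
Combine smallest probabilities repeatedly
Resulting codes:
  A: 0 (length 1)
  B: 10 (length 2)
  C: 11 (length 2)
Average length = Σ p(s) × length(s) = 1.5000 bits


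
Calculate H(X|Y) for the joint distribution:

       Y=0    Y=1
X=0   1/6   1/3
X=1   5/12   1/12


H(X|Y) = Σ_y p(y) H(X|Y=y)
  p(Y=0) = 7/12, H(X|Y=0) = 0.8631
  p(Y=1) = 5/12, H(X|Y=1) = 0.7219
H(X|Y) = 0.5833×0.8631 + 0.4167×0.7219 = 0.8043 bits


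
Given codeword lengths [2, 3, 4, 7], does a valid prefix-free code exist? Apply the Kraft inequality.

Kraft inequality: Σ 2^(-l_i) ≤ 1 for prefix-free code
Calculating: 2^(-2) + 2^(-3) + 2^(-4) + 2^(-7)
= 0.25 + 0.125 + 0.0625 + 0.0078125
= 0.4453
Since 0.4453 ≤ 1, prefix-free code exists


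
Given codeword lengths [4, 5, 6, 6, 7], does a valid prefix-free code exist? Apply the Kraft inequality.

Kraft inequality: Σ 2^(-l_i) ≤ 1 for prefix-free code
Calculating: 2^(-4) + 2^(-5) + 2^(-6) + 2^(-6) + 2^(-7)
= 0.0625 + 0.03125 + 0.015625 + 0.015625 + 0.0078125
= 0.1328
Since 0.1328 ≤ 1, prefix-free code exists


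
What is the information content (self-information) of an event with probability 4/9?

Information content I(x) = -log₂(p(x))
I = -log₂(4/9) = -log₂(0.4444)
I = 1.1699 bits


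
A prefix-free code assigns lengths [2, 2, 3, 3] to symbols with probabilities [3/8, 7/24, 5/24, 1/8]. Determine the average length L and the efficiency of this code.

Average length L = Σ p_i × l_i = 2.3333 bits
Entropy H = 1.8956 bits
Efficiency η = H/L × 100% = 81.24%


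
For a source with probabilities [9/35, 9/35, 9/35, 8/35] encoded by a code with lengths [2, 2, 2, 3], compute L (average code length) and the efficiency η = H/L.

Average length L = Σ p_i × l_i = 2.2286 bits
Entropy H = 1.9982 bits
Efficiency η = H/L × 100% = 89.66%


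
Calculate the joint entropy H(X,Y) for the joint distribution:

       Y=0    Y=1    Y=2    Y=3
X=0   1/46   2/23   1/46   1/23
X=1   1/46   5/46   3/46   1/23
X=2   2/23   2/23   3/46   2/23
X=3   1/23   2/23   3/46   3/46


H(X,Y) = -Σ p(x,y) log₂ p(x,y)
  p(0,0)=1/46: -0.0217 × log₂(0.0217) = 0.1201
  p(0,1)=2/23: -0.0870 × log₂(0.0870) = 0.3064
  p(0,2)=1/46: -0.0217 × log₂(0.0217) = 0.1201
  p(0,3)=1/23: -0.0435 × log₂(0.0435) = 0.1967
  p(1,0)=1/46: -0.0217 × log₂(0.0217) = 0.1201
  p(1,1)=5/46: -0.1087 × log₂(0.1087) = 0.3480
  p(1,2)=3/46: -0.0652 × log₂(0.0652) = 0.2569
  p(1,3)=1/23: -0.0435 × log₂(0.0435) = 0.1967
  p(2,0)=2/23: -0.0870 × log₂(0.0870) = 0.3064
  p(2,1)=2/23: -0.0870 × log₂(0.0870) = 0.3064
  p(2,2)=3/46: -0.0652 × log₂(0.0652) = 0.2569
  p(2,3)=2/23: -0.0870 × log₂(0.0870) = 0.3064
  p(3,0)=1/23: -0.0435 × log₂(0.0435) = 0.1967
  p(3,1)=2/23: -0.0870 × log₂(0.0870) = 0.3064
  p(3,2)=3/46: -0.0652 × log₂(0.0652) = 0.2569
  p(3,3)=3/46: -0.0652 × log₂(0.0652) = 0.2569
H(X,Y) = 3.8577 bits


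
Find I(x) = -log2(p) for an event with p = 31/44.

Information content I(x) = -log₂(p(x))
I = -log₂(31/44) = -log₂(0.7045)
I = 0.5052 bits


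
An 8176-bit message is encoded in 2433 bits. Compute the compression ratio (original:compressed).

Compression ratio = Original / Compressed
= 8176 / 2433 = 3.36:1


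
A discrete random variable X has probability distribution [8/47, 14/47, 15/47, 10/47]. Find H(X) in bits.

H(X) = -Σ p(x) log₂ p(x)
  -8/47 × log₂(8/47) = 0.4348
  -14/47 × log₂(14/47) = 0.5205
  -15/47 × log₂(15/47) = 0.5259
  -10/47 × log₂(10/47) = 0.4750
H(X) = 1.9562 bits


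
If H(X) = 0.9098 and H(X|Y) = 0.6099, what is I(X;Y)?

I(X;Y) = H(X) - H(X|Y)
I(X;Y) = 0.9098 - 0.6099 = 0.2999 bits


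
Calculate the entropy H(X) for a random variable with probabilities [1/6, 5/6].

H(X) = -Σ p(x) log₂ p(x)
  -1/6 × log₂(1/6) = 0.4308
  -5/6 × log₂(5/6) = 0.2192
H(X) = 0.6500 bits


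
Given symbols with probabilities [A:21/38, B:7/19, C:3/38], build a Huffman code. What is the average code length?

Huffman tree construction:
Combine smallest probabilities repeatedly
Resulting codes:
  A: 1 (length 1)
  B: 01 (length 2)
  C: 00 (length 2)
Average length = Σ p(s) × length(s) = 1.4474 bits


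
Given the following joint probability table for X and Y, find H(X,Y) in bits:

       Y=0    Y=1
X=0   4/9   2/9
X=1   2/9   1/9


H(X,Y) = -Σ p(x,y) log₂ p(x,y)
  p(0,0)=4/9: -0.4444 × log₂(0.4444) = 0.5200
  p(0,1)=2/9: -0.2222 × log₂(0.2222) = 0.4822
  p(1,0)=2/9: -0.2222 × log₂(0.2222) = 0.4822
  p(1,1)=1/9: -0.1111 × log₂(0.1111) = 0.3522
H(X,Y) = 1.8366 bits


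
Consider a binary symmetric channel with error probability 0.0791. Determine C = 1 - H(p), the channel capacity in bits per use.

For BSC with error probability p:
C = 1 - H(p) where H(p) is binary entropy
H(0.0791) = -0.0791 × log₂(0.0791) - 0.9209 × log₂(0.9209)
H(p) = 0.3990
C = 1 - 0.3990 = 0.6010 bits/use


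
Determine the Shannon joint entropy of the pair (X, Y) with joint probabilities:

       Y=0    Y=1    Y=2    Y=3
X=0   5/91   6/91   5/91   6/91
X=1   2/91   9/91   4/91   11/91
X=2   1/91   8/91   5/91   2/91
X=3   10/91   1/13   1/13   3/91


H(X,Y) = -Σ p(x,y) log₂ p(x,y)
  p(0,0)=5/91: -0.0549 × log₂(0.0549) = 0.2300
  p(0,1)=6/91: -0.0659 × log₂(0.0659) = 0.2586
  p(0,2)=5/91: -0.0549 × log₂(0.0549) = 0.2300
  p(0,3)=6/91: -0.0659 × log₂(0.0659) = 0.2586
  p(1,0)=2/91: -0.0220 × log₂(0.0220) = 0.1211
  p(1,1)=9/91: -0.0989 × log₂(0.0989) = 0.3301
  p(1,2)=4/91: -0.0440 × log₂(0.0440) = 0.1981
  p(1,3)=11/91: -0.1209 × log₂(0.1209) = 0.3685
  p(2,0)=1/91: -0.0110 × log₂(0.0110) = 0.0715
  p(2,1)=8/91: -0.0879 × log₂(0.0879) = 0.3084
  p(2,2)=5/91: -0.0549 × log₂(0.0549) = 0.2300
  p(2,3)=2/91: -0.0220 × log₂(0.0220) = 0.1211
  p(3,0)=10/91: -0.1099 × log₂(0.1099) = 0.3501
  p(3,1)=1/13: -0.0769 × log₂(0.0769) = 0.2846
  p(3,2)=1/13: -0.0769 × log₂(0.0769) = 0.2846
  p(3,3)=3/91: -0.0330 × log₂(0.0330) = 0.1623
H(X,Y) = 3.8077 bits


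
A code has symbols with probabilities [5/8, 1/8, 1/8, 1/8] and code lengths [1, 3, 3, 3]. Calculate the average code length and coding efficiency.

Average length L = Σ p_i × l_i = 1.7500 bits
Entropy H = 1.5488 bits
Efficiency η = H/L × 100% = 88.50%


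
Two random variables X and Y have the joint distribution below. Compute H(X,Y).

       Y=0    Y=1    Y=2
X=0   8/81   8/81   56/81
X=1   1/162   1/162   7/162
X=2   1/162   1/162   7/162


H(X,Y) = -Σ p(x,y) log₂ p(x,y)
  p(0,0)=8/81: -0.0988 × log₂(0.0988) = 0.3299
  p(0,1)=8/81: -0.0988 × log₂(0.0988) = 0.3299
  p(0,2)=56/81: -0.6914 × log₂(0.6914) = 0.3681
  p(1,0)=1/162: -0.0062 × log₂(0.0062) = 0.0453
  p(1,1)=1/162: -0.0062 × log₂(0.0062) = 0.0453
  p(1,2)=7/162: -0.0432 × log₂(0.0432) = 0.1958
  p(2,0)=1/162: -0.0062 × log₂(0.0062) = 0.0453
  p(2,1)=1/162: -0.0062 × log₂(0.0062) = 0.0453
  p(2,2)=7/162: -0.0432 × log₂(0.0432) = 0.1958
H(X,Y) = 1.6008 bits


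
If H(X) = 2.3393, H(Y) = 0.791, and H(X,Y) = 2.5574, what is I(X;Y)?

I(X;Y) = H(X) + H(Y) - H(X,Y)
I(X;Y) = 2.3393 + 0.791 - 2.5574 = 0.5729 bits


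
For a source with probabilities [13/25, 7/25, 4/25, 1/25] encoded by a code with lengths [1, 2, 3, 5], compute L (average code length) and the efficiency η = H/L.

Average length L = Σ p_i × l_i = 1.7600 bits
Entropy H = 1.6136 bits
Efficiency η = H/L × 100% = 91.68%


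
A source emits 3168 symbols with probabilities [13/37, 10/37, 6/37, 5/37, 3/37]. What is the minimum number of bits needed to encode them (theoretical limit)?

Entropy H = 2.1500 bits/symbol
Minimum bits = H × n = 2.1500 × 3168
= 6811.24 bits


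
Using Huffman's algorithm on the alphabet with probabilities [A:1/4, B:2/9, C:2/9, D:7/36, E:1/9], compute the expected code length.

Huffman tree construction:
Combine smallest probabilities repeatedly
Resulting codes:
  A: 10 (length 2)
  B: 00 (length 2)
  C: 01 (length 2)
  D: 111 (length 3)
  E: 110 (length 3)
Average length = Σ p(s) × length(s) = 2.3056 bits


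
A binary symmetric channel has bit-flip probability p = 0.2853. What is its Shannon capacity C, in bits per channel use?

For BSC with error probability p:
C = 1 - H(p) where H(p) is binary entropy
H(0.2853) = -0.2853 × log₂(0.2853) - 0.7147 × log₂(0.7147)
H(p) = 0.8626
C = 1 - 0.8626 = 0.1374 bits/use


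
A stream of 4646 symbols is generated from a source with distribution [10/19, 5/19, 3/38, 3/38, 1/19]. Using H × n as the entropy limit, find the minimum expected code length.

Entropy H = 1.7961 bits/symbol
Minimum bits = H × n = 1.7961 × 4646
= 8344.90 bits


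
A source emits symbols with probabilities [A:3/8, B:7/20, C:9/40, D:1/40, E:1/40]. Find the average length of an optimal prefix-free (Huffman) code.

Huffman tree construction:
Combine smallest probabilities repeatedly
Resulting codes:
  A: 0 (length 1)
  B: 11 (length 2)
  C: 101 (length 3)
  D: 1000 (length 4)
  E: 1001 (length 4)
Average length = Σ p(s) × length(s) = 1.9500 bits


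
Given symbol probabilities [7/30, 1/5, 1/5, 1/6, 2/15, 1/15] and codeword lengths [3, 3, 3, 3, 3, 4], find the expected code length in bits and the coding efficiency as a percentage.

Average length L = Σ p_i × l_i = 3.0667 bits
Entropy H = 2.4975 bits
Efficiency η = H/L × 100% = 81.44%


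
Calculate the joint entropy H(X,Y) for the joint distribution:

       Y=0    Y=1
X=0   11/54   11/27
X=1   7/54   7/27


H(X,Y) = -Σ p(x,y) log₂ p(x,y)
  p(0,0)=11/54: -0.2037 × log₂(0.2037) = 0.4676
  p(0,1)=11/27: -0.4074 × log₂(0.4074) = 0.5278
  p(1,0)=7/54: -0.1296 × log₂(0.1296) = 0.3821
  p(1,1)=7/27: -0.2593 × log₂(0.2593) = 0.5049
H(X,Y) = 1.8824 bits


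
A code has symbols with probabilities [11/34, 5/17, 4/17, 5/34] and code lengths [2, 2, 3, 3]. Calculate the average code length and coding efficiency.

Average length L = Σ p_i × l_i = 2.3824 bits
Entropy H = 1.9439 bits
Efficiency η = H/L × 100% = 81.59%


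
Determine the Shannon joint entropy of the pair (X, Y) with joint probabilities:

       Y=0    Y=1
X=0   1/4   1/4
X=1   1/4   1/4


H(X,Y) = -Σ p(x,y) log₂ p(x,y)
  p(0,0)=1/4: -0.2500 × log₂(0.2500) = 0.5000
  p(0,1)=1/4: -0.2500 × log₂(0.2500) = 0.5000
  p(1,0)=1/4: -0.2500 × log₂(0.2500) = 0.5000
  p(1,1)=1/4: -0.2500 × log₂(0.2500) = 0.5000
H(X,Y) = 2.0000 bits


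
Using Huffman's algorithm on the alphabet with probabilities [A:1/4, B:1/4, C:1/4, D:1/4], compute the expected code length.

Huffman tree construction:
Combine smallest probabilities repeatedly
Resulting codes:
  A: 00 (length 2)
  B: 01 (length 2)
  C: 10 (length 2)
  D: 11 (length 2)
Average length = Σ p(s) × length(s) = 2.0000 bits


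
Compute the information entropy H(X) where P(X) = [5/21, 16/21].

H(X) = -Σ p(x) log₂ p(x)
  -5/21 × log₂(5/21) = 0.4929
  -16/21 × log₂(16/21) = 0.2989
H(X) = 0.7919 bits


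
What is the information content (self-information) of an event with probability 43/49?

Information content I(x) = -log₂(p(x))
I = -log₂(43/49) = -log₂(0.8776)
I = 0.1884 bits


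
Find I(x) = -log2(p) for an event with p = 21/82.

Information content I(x) = -log₂(p(x))
I = -log₂(21/82) = -log₂(0.2561)
I = 1.9652 bits


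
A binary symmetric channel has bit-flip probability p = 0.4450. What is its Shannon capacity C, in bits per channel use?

For BSC with error probability p:
C = 1 - H(p) where H(p) is binary entropy
H(0.4450) = -0.4450 × log₂(0.4450) - 0.5550 × log₂(0.5550)
H(p) = 0.9913
C = 1 - 0.9913 = 0.0087 bits/use


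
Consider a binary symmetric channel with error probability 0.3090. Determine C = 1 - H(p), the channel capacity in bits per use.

For BSC with error probability p:
C = 1 - H(p) where H(p) is binary entropy
H(0.3090) = -0.3090 × log₂(0.3090) - 0.6910 × log₂(0.6910)
H(p) = 0.8920
C = 1 - 0.8920 = 0.1080 bits/use


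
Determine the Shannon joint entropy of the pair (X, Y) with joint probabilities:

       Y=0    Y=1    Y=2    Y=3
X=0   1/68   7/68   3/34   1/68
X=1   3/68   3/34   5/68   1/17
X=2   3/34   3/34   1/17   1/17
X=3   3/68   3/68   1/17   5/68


H(X,Y) = -Σ p(x,y) log₂ p(x,y)
  p(0,0)=1/68: -0.0147 × log₂(0.0147) = 0.0895
  p(0,1)=7/68: -0.1029 × log₂(0.1029) = 0.3377
  p(0,2)=3/34: -0.0882 × log₂(0.0882) = 0.3090
  p(0,3)=1/68: -0.0147 × log₂(0.0147) = 0.0895
  p(1,0)=3/68: -0.0441 × log₂(0.0441) = 0.1986
  p(1,1)=3/34: -0.0882 × log₂(0.0882) = 0.3090
  p(1,2)=5/68: -0.0735 × log₂(0.0735) = 0.2769
  p(1,3)=1/17: -0.0588 × log₂(0.0588) = 0.2404
  p(2,0)=3/34: -0.0882 × log₂(0.0882) = 0.3090
  p(2,1)=3/34: -0.0882 × log₂(0.0882) = 0.3090
  p(2,2)=1/17: -0.0588 × log₂(0.0588) = 0.2404
  p(2,3)=1/17: -0.0588 × log₂(0.0588) = 0.2404
  p(3,0)=3/68: -0.0441 × log₂(0.0441) = 0.1986
  p(3,1)=3/68: -0.0441 × log₂(0.0441) = 0.1986
  p(3,2)=1/17: -0.0588 × log₂(0.0588) = 0.2404
  p(3,3)=5/68: -0.0735 × log₂(0.0735) = 0.2769
H(X,Y) = 3.8643 bits


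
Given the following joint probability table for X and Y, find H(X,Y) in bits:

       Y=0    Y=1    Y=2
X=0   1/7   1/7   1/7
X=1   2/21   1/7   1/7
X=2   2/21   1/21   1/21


H(X,Y) = -Σ p(x,y) log₂ p(x,y)
  p(0,0)=1/7: -0.1429 × log₂(0.1429) = 0.4011
  p(0,1)=1/7: -0.1429 × log₂(0.1429) = 0.4011
  p(0,2)=1/7: -0.1429 × log₂(0.1429) = 0.4011
  p(1,0)=2/21: -0.0952 × log₂(0.0952) = 0.3231
  p(1,1)=1/7: -0.1429 × log₂(0.1429) = 0.4011
  p(1,2)=1/7: -0.1429 × log₂(0.1429) = 0.4011
  p(2,0)=2/21: -0.0952 × log₂(0.0952) = 0.3231
  p(2,1)=1/21: -0.0476 × log₂(0.0476) = 0.2092
  p(2,2)=1/21: -0.0476 × log₂(0.0476) = 0.2092
H(X,Y) = 3.0697 bits


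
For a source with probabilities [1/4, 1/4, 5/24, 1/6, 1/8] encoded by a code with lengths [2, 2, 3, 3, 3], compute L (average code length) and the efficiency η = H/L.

Average length L = Σ p_i × l_i = 2.5000 bits
Entropy H = 2.2773 bits
Efficiency η = H/L × 100% = 91.09%


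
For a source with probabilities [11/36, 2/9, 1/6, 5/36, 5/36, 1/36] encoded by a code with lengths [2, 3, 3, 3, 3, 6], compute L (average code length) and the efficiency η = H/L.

Average length L = Σ p_i × l_i = 2.7778 bits
Entropy H = 2.3704 bits
Efficiency η = H/L × 100% = 85.33%


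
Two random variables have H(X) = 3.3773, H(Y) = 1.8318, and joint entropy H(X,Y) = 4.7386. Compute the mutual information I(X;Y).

I(X;Y) = H(X) + H(Y) - H(X,Y)
I(X;Y) = 3.3773 + 1.8318 - 4.7386 = 0.4705 bits


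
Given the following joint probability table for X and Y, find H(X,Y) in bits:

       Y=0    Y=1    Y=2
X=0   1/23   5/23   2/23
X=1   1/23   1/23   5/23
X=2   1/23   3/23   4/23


H(X,Y) = -Σ p(x,y) log₂ p(x,y)
  p(0,0)=1/23: -0.0435 × log₂(0.0435) = 0.1967
  p(0,1)=5/23: -0.2174 × log₂(0.2174) = 0.4786
  p(0,2)=2/23: -0.0870 × log₂(0.0870) = 0.3064
  p(1,0)=1/23: -0.0435 × log₂(0.0435) = 0.1967
  p(1,1)=1/23: -0.0435 × log₂(0.0435) = 0.1967
  p(1,2)=5/23: -0.2174 × log₂(0.2174) = 0.4786
  p(2,0)=1/23: -0.0435 × log₂(0.0435) = 0.1967
  p(2,1)=3/23: -0.1304 × log₂(0.1304) = 0.3833
  p(2,2)=4/23: -0.1739 × log₂(0.1739) = 0.4389
H(X,Y) = 2.8725 bits


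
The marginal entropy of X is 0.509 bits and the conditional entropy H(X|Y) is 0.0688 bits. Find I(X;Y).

I(X;Y) = H(X) - H(X|Y)
I(X;Y) = 0.509 - 0.0688 = 0.4402 bits


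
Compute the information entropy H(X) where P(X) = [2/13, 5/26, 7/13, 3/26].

H(X) = -Σ p(x) log₂ p(x)
  -2/13 × log₂(2/13) = 0.4155
  -5/26 × log₂(5/26) = 0.4574
  -7/13 × log₂(7/13) = 0.4809
  -3/26 × log₂(3/26) = 0.3595
H(X) = 1.7132 bits


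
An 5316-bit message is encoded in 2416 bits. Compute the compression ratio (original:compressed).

Compression ratio = Original / Compressed
= 5316 / 2416 = 2.20:1


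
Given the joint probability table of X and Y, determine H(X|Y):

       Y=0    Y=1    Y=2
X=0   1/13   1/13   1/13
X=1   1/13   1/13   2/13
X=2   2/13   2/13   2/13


H(X|Y) = Σ_y p(y) H(X|Y=y)
  p(Y=0) = 4/13, H(X|Y=0) = 1.5000
  p(Y=1) = 4/13, H(X|Y=1) = 1.5000
  p(Y=2) = 5/13, H(X|Y=2) = 1.5219
H(X|Y) = 0.3077×1.5000 + 0.3077×1.5000 + 0.3846×1.5219 = 1.5084 bits


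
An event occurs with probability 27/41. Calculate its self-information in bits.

Information content I(x) = -log₂(p(x))
I = -log₂(27/41) = -log₂(0.6585)
I = 0.6027 bits


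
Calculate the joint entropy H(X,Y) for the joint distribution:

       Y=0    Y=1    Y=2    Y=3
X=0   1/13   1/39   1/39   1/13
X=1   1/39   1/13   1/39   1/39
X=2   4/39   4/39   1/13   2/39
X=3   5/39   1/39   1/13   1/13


H(X,Y) = -Σ p(x,y) log₂ p(x,y)
  p(0,0)=1/13: -0.0769 × log₂(0.0769) = 0.2846
  p(0,1)=1/39: -0.0256 × log₂(0.0256) = 0.1355
  p(0,2)=1/39: -0.0256 × log₂(0.0256) = 0.1355
  p(0,3)=1/13: -0.0769 × log₂(0.0769) = 0.2846
  p(1,0)=1/39: -0.0256 × log₂(0.0256) = 0.1355
  p(1,1)=1/13: -0.0769 × log₂(0.0769) = 0.2846
  p(1,2)=1/39: -0.0256 × log₂(0.0256) = 0.1355
  p(1,3)=1/39: -0.0256 × log₂(0.0256) = 0.1355
  p(2,0)=4/39: -0.1026 × log₂(0.1026) = 0.3370
  p(2,1)=4/39: -0.1026 × log₂(0.1026) = 0.3370
  p(2,2)=1/13: -0.0769 × log₂(0.0769) = 0.2846
  p(2,3)=2/39: -0.0513 × log₂(0.0513) = 0.2198
  p(3,0)=5/39: -0.1282 × log₂(0.1282) = 0.3799
  p(3,1)=1/39: -0.0256 × log₂(0.0256) = 0.1355
  p(3,2)=1/13: -0.0769 × log₂(0.0769) = 0.2846
  p(3,3)=1/13: -0.0769 × log₂(0.0769) = 0.2846
H(X,Y) = 3.7947 bits


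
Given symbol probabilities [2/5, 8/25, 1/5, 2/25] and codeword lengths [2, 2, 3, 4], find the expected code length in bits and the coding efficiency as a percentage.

Average length L = Σ p_i × l_i = 2.3600 bits
Entropy H = 1.8107 bits
Efficiency η = H/L × 100% = 76.72%


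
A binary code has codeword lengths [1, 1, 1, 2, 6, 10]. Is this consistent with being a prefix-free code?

Kraft inequality: Σ 2^(-l_i) ≤ 1 for prefix-free code
Calculating: 2^(-1) + 2^(-1) + 2^(-1) + 2^(-2) + 2^(-6) + 2^(-10)
= 0.5 + 0.5 + 0.5 + 0.25 + 0.015625 + 0.0009765625
= 1.7666
Since 1.7666 > 1, prefix-free code does not exist


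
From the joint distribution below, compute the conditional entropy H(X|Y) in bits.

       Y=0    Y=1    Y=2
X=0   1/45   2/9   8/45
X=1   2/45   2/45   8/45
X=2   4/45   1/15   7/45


H(X|Y) = Σ_y p(y) H(X|Y=y)
  p(Y=0) = 7/45, H(X|Y=0) = 1.3788
  p(Y=1) = 1/3, H(X|Y=1) = 1.2419
  p(Y=2) = 23/45, H(X|Y=2) = 1.5822
H(X|Y) = 0.1556×1.3788 + 0.3333×1.2419 + 0.5111×1.5822 = 1.4371 bits


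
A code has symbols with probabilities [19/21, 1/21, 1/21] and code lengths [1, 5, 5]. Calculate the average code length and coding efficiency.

Average length L = Σ p_i × l_i = 1.3810 bits
Entropy H = 0.5490 bits
Efficiency η = H/L × 100% = 39.75%


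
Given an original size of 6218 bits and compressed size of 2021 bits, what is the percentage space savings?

Space savings = (1 - Compressed/Original) × 100%
= (1 - 2021/6218) × 100%
= 67.50%


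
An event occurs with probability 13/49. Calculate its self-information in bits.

Information content I(x) = -log₂(p(x))
I = -log₂(13/49) = -log₂(0.2653)
I = 1.9143 bits


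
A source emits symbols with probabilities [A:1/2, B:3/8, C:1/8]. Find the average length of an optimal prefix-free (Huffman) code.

Huffman tree construction:
Combine smallest probabilities repeatedly
Resulting codes:
  A: 0 (length 1)
  B: 11 (length 2)
  C: 10 (length 2)
Average length = Σ p(s) × length(s) = 1.5000 bits


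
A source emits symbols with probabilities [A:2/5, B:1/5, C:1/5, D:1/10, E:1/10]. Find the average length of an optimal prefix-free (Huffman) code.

Huffman tree construction:
Combine smallest probabilities repeatedly
Resulting codes:
  A: 11 (length 2)
  B: 00 (length 2)
  C: 01 (length 2)
  D: 100 (length 3)
  E: 101 (length 3)
Average length = Σ p(s) × length(s) = 2.2000 bits


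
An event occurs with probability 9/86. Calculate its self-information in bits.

Information content I(x) = -log₂(p(x))
I = -log₂(9/86) = -log₂(0.1047)
I = 3.2563 bits


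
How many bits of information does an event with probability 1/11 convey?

Information content I(x) = -log₂(p(x))
I = -log₂(1/11) = -log₂(0.0909)
I = 3.4594 bits


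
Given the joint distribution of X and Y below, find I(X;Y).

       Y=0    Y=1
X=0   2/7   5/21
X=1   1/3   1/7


H(X) = 0.9984, H(Y) = 0.9587, H(X,Y) = 1.9387
I(X;Y) = H(X) + H(Y) - H(X,Y) = 0.0184 bits


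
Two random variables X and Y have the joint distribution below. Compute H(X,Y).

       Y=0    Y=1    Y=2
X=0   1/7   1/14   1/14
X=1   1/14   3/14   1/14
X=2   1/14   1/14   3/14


H(X,Y) = -Σ p(x,y) log₂ p(x,y)
  p(0,0)=1/7: -0.1429 × log₂(0.1429) = 0.4011
  p(0,1)=1/14: -0.0714 × log₂(0.0714) = 0.2720
  p(0,2)=1/14: -0.0714 × log₂(0.0714) = 0.2720
  p(1,0)=1/14: -0.0714 × log₂(0.0714) = 0.2720
  p(1,1)=3/14: -0.2143 × log₂(0.2143) = 0.4762
  p(1,2)=1/14: -0.0714 × log₂(0.0714) = 0.2720
  p(2,0)=1/14: -0.0714 × log₂(0.0714) = 0.2720
  p(2,1)=1/14: -0.0714 × log₂(0.0714) = 0.2720
  p(2,2)=3/14: -0.2143 × log₂(0.2143) = 0.4762
H(X,Y) = 2.9852 bits


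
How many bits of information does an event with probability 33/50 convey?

Information content I(x) = -log₂(p(x))
I = -log₂(33/50) = -log₂(0.6600)
I = 0.5995 bits


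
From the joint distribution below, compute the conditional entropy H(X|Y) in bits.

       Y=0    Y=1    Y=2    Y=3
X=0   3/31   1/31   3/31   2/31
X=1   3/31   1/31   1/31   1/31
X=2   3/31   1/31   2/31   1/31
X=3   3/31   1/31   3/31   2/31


H(X|Y) = Σ_y p(y) H(X|Y=y)
  p(Y=0) = 12/31, H(X|Y=0) = 2.0000
  p(Y=1) = 4/31, H(X|Y=1) = 2.0000
  p(Y=2) = 9/31, H(X|Y=2) = 1.8911
  p(Y=3) = 6/31, H(X|Y=3) = 1.9183
H(X|Y) = 0.3871×2.0000 + 0.1290×2.0000 + 0.2903×1.8911 + 0.1935×1.9183 = 1.9526 bits


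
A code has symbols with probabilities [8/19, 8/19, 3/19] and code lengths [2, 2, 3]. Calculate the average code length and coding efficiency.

Average length L = Σ p_i × l_i = 2.1579 bits
Entropy H = 1.4714 bits
Efficiency η = H/L × 100% = 68.18%


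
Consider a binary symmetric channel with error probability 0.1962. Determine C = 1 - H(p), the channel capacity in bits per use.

For BSC with error probability p:
C = 1 - H(p) where H(p) is binary entropy
H(0.1962) = -0.1962 × log₂(0.1962) - 0.8038 × log₂(0.8038)
H(p) = 0.7143
C = 1 - 0.7143 = 0.2857 bits/use


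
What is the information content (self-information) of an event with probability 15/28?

Information content I(x) = -log₂(p(x))
I = -log₂(15/28) = -log₂(0.5357)
I = 0.9005 bits


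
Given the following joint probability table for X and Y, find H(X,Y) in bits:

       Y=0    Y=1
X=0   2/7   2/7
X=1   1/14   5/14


H(X,Y) = -Σ p(x,y) log₂ p(x,y)
  p(0,0)=2/7: -0.2857 × log₂(0.2857) = 0.5164
  p(0,1)=2/7: -0.2857 × log₂(0.2857) = 0.5164
  p(1,0)=1/14: -0.0714 × log₂(0.0714) = 0.2720
  p(1,1)=5/14: -0.3571 × log₂(0.3571) = 0.5305
H(X,Y) = 1.8352 bits


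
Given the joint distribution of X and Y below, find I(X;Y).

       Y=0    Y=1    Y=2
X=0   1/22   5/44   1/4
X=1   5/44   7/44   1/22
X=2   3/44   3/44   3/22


H(X) = 1.5644, H(Y) = 1.5382, H(X,Y) = 2.9607
I(X;Y) = H(X) + H(Y) - H(X,Y) = 0.1419 bits


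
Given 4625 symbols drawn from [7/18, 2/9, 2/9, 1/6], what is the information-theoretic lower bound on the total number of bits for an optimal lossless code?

Entropy H = 1.9251 bits/symbol
Minimum bits = H × n = 1.9251 × 4625
= 8903.71 bits


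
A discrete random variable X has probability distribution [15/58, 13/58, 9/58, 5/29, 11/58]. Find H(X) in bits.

H(X) = -Σ p(x) log₂ p(x)
  -15/58 × log₂(15/58) = 0.5046
  -13/58 × log₂(13/58) = 0.4836
  -9/58 × log₂(9/58) = 0.4171
  -5/29 × log₂(5/29) = 0.4373
  -11/58 × log₂(11/58) = 0.4549
H(X) = 2.2974 bits


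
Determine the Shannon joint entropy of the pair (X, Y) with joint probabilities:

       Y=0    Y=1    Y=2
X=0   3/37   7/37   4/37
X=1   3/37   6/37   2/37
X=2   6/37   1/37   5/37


H(X,Y) = -Σ p(x,y) log₂ p(x,y)
  p(0,0)=3/37: -0.0811 × log₂(0.0811) = 0.2939
  p(0,1)=7/37: -0.1892 × log₂(0.1892) = 0.4545
  p(0,2)=4/37: -0.1081 × log₂(0.1081) = 0.3470
  p(1,0)=3/37: -0.0811 × log₂(0.0811) = 0.2939
  p(1,1)=6/37: -0.1622 × log₂(0.1622) = 0.4256
  p(1,2)=2/37: -0.0541 × log₂(0.0541) = 0.2275
  p(2,0)=6/37: -0.1622 × log₂(0.1622) = 0.4256
  p(2,1)=1/37: -0.0270 × log₂(0.0270) = 0.1408
  p(2,2)=5/37: -0.1351 × log₂(0.1351) = 0.3902
H(X,Y) = 2.9989 bits


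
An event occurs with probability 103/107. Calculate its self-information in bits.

Information content I(x) = -log₂(p(x))
I = -log₂(103/107) = -log₂(0.9626)
I = 0.0550 bits


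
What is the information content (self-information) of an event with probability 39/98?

Information content I(x) = -log₂(p(x))
I = -log₂(39/98) = -log₂(0.3980)
I = 1.3293 bits


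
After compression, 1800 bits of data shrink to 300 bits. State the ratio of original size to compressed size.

Compression ratio = Original / Compressed
= 1800 / 300 = 6.00:1


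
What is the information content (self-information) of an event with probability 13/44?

Information content I(x) = -log₂(p(x))
I = -log₂(13/44) = -log₂(0.2955)
I = 1.7590 bits


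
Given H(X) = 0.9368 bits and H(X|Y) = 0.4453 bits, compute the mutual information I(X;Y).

I(X;Y) = H(X) - H(X|Y)
I(X;Y) = 0.9368 - 0.4453 = 0.4915 bits


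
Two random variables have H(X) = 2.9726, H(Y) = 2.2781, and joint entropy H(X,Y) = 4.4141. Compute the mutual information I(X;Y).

I(X;Y) = H(X) + H(Y) - H(X,Y)
I(X;Y) = 2.9726 + 2.2781 - 4.4141 = 0.8366 bits


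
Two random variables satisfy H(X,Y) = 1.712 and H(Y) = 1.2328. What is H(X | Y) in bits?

Chain rule: H(X,Y) = H(X|Y) + H(Y)
H(X|Y) = H(X,Y) - H(Y) = 1.712 - 1.2328 = 0.4792 bits


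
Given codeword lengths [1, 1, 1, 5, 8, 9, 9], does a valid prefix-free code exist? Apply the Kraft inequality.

Kraft inequality: Σ 2^(-l_i) ≤ 1 for prefix-free code
Calculating: 2^(-1) + 2^(-1) + 2^(-1) + 2^(-5) + 2^(-8) + 2^(-9) + 2^(-9)
= 0.5 + 0.5 + 0.5 + 0.03125 + 0.00390625 + 0.001953125 + 0.001953125
= 1.5391
Since 1.5391 > 1, prefix-free code does not exist


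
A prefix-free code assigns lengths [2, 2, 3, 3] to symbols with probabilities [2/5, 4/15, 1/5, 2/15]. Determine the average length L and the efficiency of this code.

Average length L = Σ p_i × l_i = 2.3333 bits
Entropy H = 1.8892 bits
Efficiency η = H/L × 100% = 80.97%


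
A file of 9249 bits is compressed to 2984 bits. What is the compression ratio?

Compression ratio = Original / Compressed
= 9249 / 2984 = 3.10:1


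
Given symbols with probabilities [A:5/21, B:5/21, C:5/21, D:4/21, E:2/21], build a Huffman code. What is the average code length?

Huffman tree construction:
Combine smallest probabilities repeatedly
Resulting codes:
  A: 00 (length 2)
  B: 01 (length 2)
  C: 10 (length 2)
  D: 111 (length 3)
  E: 110 (length 3)
Average length = Σ p(s) × length(s) = 2.2857 bits


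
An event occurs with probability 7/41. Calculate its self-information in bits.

Information content I(x) = -log₂(p(x))
I = -log₂(7/41) = -log₂(0.1707)
I = 2.5502 bits


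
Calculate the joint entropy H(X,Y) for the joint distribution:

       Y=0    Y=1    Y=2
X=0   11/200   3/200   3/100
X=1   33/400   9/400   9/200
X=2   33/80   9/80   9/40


H(X,Y) = -Σ p(x,y) log₂ p(x,y)
  p(0,0)=11/200: -0.0550 × log₂(0.0550) = 0.2301
  p(0,1)=3/200: -0.0150 × log₂(0.0150) = 0.0909
  p(0,2)=3/100: -0.0300 × log₂(0.0300) = 0.1518
  p(1,0)=33/400: -0.0825 × log₂(0.0825) = 0.2970
  p(1,1)=9/400: -0.0225 × log₂(0.0225) = 0.1232
  p(1,2)=9/200: -0.0450 × log₂(0.0450) = 0.2013
  p(2,0)=33/80: -0.4125 × log₂(0.4125) = 0.5270
  p(2,1)=9/80: -0.1125 × log₂(0.1125) = 0.3546
  p(2,2)=9/40: -0.2250 × log₂(0.2250) = 0.4842
H(X,Y) = 2.4600 bits


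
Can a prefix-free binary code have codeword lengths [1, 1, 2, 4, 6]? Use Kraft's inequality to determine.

Kraft inequality: Σ 2^(-l_i) ≤ 1 for prefix-free code
Calculating: 2^(-1) + 2^(-1) + 2^(-2) + 2^(-4) + 2^(-6)
= 0.5 + 0.5 + 0.25 + 0.0625 + 0.015625
= 1.3281
Since 1.3281 > 1, prefix-free code does not exist


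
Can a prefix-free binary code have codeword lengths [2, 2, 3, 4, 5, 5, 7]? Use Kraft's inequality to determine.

Kraft inequality: Σ 2^(-l_i) ≤ 1 for prefix-free code
Calculating: 2^(-2) + 2^(-2) + 2^(-3) + 2^(-4) + 2^(-5) + 2^(-5) + 2^(-7)
= 0.25 + 0.25 + 0.125 + 0.0625 + 0.03125 + 0.03125 + 0.0078125
= 0.7578
Since 0.7578 ≤ 1, prefix-free code exists


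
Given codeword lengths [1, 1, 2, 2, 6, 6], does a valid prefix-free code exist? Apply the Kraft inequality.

Kraft inequality: Σ 2^(-l_i) ≤ 1 for prefix-free code
Calculating: 2^(-1) + 2^(-1) + 2^(-2) + 2^(-2) + 2^(-6) + 2^(-6)
= 0.5 + 0.5 + 0.25 + 0.25 + 0.015625 + 0.015625
= 1.5312
Since 1.5312 > 1, prefix-free code does not exist


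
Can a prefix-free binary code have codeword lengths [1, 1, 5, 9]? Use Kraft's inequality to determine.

Kraft inequality: Σ 2^(-l_i) ≤ 1 for prefix-free code
Calculating: 2^(-1) + 2^(-1) + 2^(-5) + 2^(-9)
= 0.5 + 0.5 + 0.03125 + 0.001953125
= 1.0332
Since 1.0332 > 1, prefix-free code does not exist


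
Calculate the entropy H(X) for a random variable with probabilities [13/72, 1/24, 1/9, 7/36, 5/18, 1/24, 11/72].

H(X) = -Σ p(x) log₂ p(x)
  -13/72 × log₂(13/72) = 0.4459
  -1/24 × log₂(1/24) = 0.1910
  -1/9 × log₂(1/9) = 0.3522
  -7/36 × log₂(7/36) = 0.4594
  -5/18 × log₂(5/18) = 0.5133
  -1/24 × log₂(1/24) = 0.1910
  -11/72 × log₂(11/72) = 0.4141
H(X) = 2.5670 bits


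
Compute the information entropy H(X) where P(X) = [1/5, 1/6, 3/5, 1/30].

H(X) = -Σ p(x) log₂ p(x)
  -1/5 × log₂(1/5) = 0.4644
  -1/6 × log₂(1/6) = 0.4308
  -3/5 × log₂(3/5) = 0.4422
  -1/30 × log₂(1/30) = 0.1636
H(X) = 1.5010 bits


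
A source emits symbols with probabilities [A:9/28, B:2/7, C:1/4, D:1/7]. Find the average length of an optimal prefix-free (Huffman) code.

Huffman tree construction:
Combine smallest probabilities repeatedly
Resulting codes:
  A: 11 (length 2)
  B: 10 (length 2)
  C: 01 (length 2)
  D: 00 (length 2)
Average length = Σ p(s) × length(s) = 2.0000 bits


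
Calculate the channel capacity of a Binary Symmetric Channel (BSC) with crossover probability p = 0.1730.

For BSC with error probability p:
C = 1 - H(p) where H(p) is binary entropy
H(0.1730) = -0.1730 × log₂(0.1730) - 0.8270 × log₂(0.8270)
H(p) = 0.6645
C = 1 - 0.6645 = 0.3355 bits/use


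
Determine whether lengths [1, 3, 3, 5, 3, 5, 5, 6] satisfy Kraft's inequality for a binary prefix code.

Kraft inequality: Σ 2^(-l_i) ≤ 1 for prefix-free code
Calculating: 2^(-1) + 2^(-3) + 2^(-3) + 2^(-5) + 2^(-3) + 2^(-5) + 2^(-5) + 2^(-6)
= 0.5 + 0.125 + 0.125 + 0.03125 + 0.125 + 0.03125 + 0.03125 + 0.015625
= 0.9844
Since 0.9844 ≤ 1, prefix-free code exists


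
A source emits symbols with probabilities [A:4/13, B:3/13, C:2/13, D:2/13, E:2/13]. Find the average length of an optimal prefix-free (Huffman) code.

Huffman tree construction:
Combine smallest probabilities repeatedly
Resulting codes:
  A: 10 (length 2)
  B: 01 (length 2)
  C: 110 (length 3)
  D: 111 (length 3)
  E: 00 (length 2)
Average length = Σ p(s) × length(s) = 2.3077 bits


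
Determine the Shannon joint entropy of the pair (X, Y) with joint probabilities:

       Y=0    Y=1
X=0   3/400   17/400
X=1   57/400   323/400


H(X,Y) = -Σ p(x,y) log₂ p(x,y)
  p(0,0)=3/400: -0.0075 × log₂(0.0075) = 0.0529
  p(0,1)=17/400: -0.0425 × log₂(0.0425) = 0.1936
  p(1,0)=57/400: -0.1425 × log₂(0.1425) = 0.4006
  p(1,1)=323/400: -0.8075 × log₂(0.8075) = 0.2491
H(X,Y) = 0.8962 bits


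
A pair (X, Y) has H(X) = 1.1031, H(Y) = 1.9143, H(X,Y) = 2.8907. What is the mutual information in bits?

I(X;Y) = H(X) + H(Y) - H(X,Y)
I(X;Y) = 1.1031 + 1.9143 - 2.8907 = 0.1267 bits


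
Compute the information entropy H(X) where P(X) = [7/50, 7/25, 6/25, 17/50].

H(X) = -Σ p(x) log₂ p(x)
  -7/50 × log₂(7/50) = 0.3971
  -7/25 × log₂(7/25) = 0.5142
  -6/25 × log₂(6/25) = 0.4941
  -17/50 × log₂(17/50) = 0.5292
H(X) = 1.9346 bits


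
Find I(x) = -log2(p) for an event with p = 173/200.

Information content I(x) = -log₂(p(x))
I = -log₂(173/200) = -log₂(0.8650)
I = 0.2092 bits


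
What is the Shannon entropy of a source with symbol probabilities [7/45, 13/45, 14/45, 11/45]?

H(X) = -Σ p(x) log₂ p(x)
  -7/45 × log₂(7/45) = 0.4176
  -13/45 × log₂(13/45) = 0.5175
  -14/45 × log₂(14/45) = 0.5241
  -11/45 × log₂(11/45) = 0.4968
H(X) = 1.9560 bits


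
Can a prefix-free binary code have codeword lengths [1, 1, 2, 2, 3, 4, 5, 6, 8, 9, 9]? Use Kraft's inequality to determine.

Kraft inequality: Σ 2^(-l_i) ≤ 1 for prefix-free code
Calculating: 2^(-1) + 2^(-1) + 2^(-2) + 2^(-2) + 2^(-3) + 2^(-4) + 2^(-5) + 2^(-6) + 2^(-8) + 2^(-9) + 2^(-9)
= 0.5 + 0.5 + 0.25 + 0.25 + 0.125 + 0.0625 + 0.03125 + 0.015625 + 0.00390625 + 0.001953125 + 0.001953125
= 1.7422
Since 1.7422 > 1, prefix-free code does not exist
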